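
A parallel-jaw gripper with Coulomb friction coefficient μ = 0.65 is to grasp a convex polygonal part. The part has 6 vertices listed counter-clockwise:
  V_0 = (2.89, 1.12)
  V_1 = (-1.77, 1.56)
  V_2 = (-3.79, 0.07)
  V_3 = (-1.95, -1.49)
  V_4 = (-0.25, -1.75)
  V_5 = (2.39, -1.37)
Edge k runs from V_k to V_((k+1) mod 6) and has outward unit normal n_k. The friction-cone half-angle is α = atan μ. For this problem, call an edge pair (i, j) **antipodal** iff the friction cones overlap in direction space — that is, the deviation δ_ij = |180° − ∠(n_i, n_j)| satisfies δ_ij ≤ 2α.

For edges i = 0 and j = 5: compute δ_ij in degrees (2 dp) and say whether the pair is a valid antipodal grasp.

δ = 84.04°, invalid

α = atan 0.65 = 33.02°;  2α = 66.05°
edge 0: e_0 = (-4.66, +0.44);  n_0 = (+0.0940, +0.9956)
edge 5: e_5 = (+0.50, +2.49);  n_5 = (+0.9804, -0.1969)
∠(n_0, n_5) = 95.96°
δ = |180° − 95.96°| = 84.04°
84.04° > 2α = 66.05°  →  invalid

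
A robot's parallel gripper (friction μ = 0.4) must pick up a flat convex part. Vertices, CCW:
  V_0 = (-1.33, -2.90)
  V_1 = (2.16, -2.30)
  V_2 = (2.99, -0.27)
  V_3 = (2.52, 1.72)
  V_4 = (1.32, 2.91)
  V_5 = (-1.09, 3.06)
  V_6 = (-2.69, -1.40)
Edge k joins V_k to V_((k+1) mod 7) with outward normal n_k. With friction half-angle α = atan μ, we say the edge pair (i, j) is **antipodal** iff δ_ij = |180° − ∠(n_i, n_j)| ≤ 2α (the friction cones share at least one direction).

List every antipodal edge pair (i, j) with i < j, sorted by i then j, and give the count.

α = atan 0.4 = 21.80°;  2α = 43.60°
n_0 = (+0.1694, -0.9855)
n_1 = (+0.9256, -0.3785)
n_2 = (+0.9732, +0.2299)
n_3 = (+0.7041, +0.7101)
n_4 = (+0.0621, +0.9981)
n_5 = (-0.9413, +0.3377)
n_6 = (-0.7408, -0.6717)
  (0,1): δ = 121.99°  ·
  (0,2): δ = 86.47°  ·
  (0,3): δ = 54.52°  ·
  (0,4): δ = 13.32°  ✓
  (0,5): δ = 60.51°  ·
  (0,6): δ = 122.44°  ·
  (1,2): δ = 144.47°  ·
  (1,3): δ = 112.52°  ·
  (1,4): δ = 71.32°  ·
  (1,5): δ = 2.50°  ✓
  (1,6): δ = 64.44°  ·
  (2,3): δ = 148.05°  ·
  (2,4): δ = 106.85°  ·
  (2,5): δ = 33.02°  ✓
  (2,6): δ = 28.91°  ✓
  (3,4): δ = 138.80°  ·
  (3,5): δ = 64.97°  ·
  (3,6): δ = 3.04°  ✓
  (4,5): δ = 106.17°  ·
  (4,6): δ = 44.24°  ·
  (5,6): δ = 118.07°  ·
antipodal pairs: 5

count = 5; pairs: (0,4), (1,5), (2,5), (2,6), (3,6)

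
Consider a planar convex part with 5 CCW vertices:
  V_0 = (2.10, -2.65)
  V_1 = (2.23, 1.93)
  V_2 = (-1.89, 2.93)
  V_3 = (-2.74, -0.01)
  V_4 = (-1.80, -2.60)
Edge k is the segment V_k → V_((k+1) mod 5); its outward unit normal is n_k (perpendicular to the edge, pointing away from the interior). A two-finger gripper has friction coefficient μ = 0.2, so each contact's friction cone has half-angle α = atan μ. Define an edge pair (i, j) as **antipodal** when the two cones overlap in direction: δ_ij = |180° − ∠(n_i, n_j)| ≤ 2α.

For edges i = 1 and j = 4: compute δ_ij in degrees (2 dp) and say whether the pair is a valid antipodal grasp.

δ = 12.91°, valid

α = atan 0.2 = 11.31°;  2α = 22.62°
edge 1: e_1 = (-4.12, +1.00);  n_1 = (+0.2359, +0.9718)
edge 4: e_4 = (+3.90, -0.05);  n_4 = (-0.0128, -0.9999)
∠(n_1, n_4) = 167.09°
δ = |180° − 167.09°| = 12.91°
12.91° ≤ 2α = 22.62°  →  valid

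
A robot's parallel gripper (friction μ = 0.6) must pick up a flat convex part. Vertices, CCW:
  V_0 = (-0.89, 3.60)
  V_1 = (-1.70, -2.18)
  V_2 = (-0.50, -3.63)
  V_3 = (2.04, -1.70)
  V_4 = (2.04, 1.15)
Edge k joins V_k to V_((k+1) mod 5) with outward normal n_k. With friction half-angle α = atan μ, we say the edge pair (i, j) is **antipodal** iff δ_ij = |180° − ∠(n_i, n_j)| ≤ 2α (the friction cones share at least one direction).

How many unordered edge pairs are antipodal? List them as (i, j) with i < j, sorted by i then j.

count = 5; pairs: (0,2), (0,3), (0,4), (1,3), (1,4)

α = atan 0.6 = 30.96°;  2α = 61.93°
n_0 = (-0.9903, +0.1388)
n_1 = (-0.7704, -0.6376)
n_2 = (+0.6050, -0.7962)
n_3 = (+1.0000, -0.0000)
n_4 = (+0.6415, +0.7671)
  (0,1): δ = 132.41°  ·
  (0,2): δ = 44.79°  ✓
  (0,3): δ = 7.98°  ✓
  (0,4): δ = 58.08°  ✓
  (1,2): δ = 92.38°  ·
  (1,3): δ = 39.61°  ✓
  (1,4): δ = 10.49°  ✓
  (2,3): δ = 127.23°  ·
  (2,4): δ = 77.13°  ·
  (3,4): δ = 129.90°  ·
antipodal pairs: 5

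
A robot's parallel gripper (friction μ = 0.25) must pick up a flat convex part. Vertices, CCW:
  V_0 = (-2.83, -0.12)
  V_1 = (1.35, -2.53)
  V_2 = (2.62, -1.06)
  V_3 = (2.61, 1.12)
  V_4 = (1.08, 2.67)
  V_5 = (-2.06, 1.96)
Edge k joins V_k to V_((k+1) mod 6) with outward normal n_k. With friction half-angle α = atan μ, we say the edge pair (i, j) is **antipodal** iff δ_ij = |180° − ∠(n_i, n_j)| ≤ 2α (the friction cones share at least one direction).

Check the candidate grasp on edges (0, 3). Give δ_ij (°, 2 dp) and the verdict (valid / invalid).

δ = 15.41°, valid

α = atan 0.25 = 14.04°;  2α = 28.07°
edge 0: e_0 = (+4.18, -2.41);  n_0 = (-0.4995, -0.8663)
edge 3: e_3 = (-1.53, +1.55);  n_3 = (+0.7117, +0.7025)
∠(n_0, n_3) = 164.59°
δ = |180° − 164.59°| = 15.41°
15.41° ≤ 2α = 28.07°  →  valid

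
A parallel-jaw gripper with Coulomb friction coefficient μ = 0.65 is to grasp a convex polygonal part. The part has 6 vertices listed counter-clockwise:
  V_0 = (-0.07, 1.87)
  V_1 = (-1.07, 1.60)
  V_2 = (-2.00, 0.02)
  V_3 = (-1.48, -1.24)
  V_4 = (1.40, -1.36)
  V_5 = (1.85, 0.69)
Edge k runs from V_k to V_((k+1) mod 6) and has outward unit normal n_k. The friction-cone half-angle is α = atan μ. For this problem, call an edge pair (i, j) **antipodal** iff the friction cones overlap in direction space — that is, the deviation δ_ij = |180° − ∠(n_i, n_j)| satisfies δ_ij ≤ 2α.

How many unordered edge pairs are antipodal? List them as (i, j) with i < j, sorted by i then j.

count = 7; pairs: (0,3), (0,4), (1,3), (1,4), (2,4), (2,5), (3,5)

α = atan 0.65 = 33.02°;  2α = 66.05°
n_0 = (-0.2607, +0.9654)
n_1 = (-0.8618, +0.5073)
n_2 = (-0.9244, -0.3815)
n_3 = (-0.0416, -0.9991)
n_4 = (+0.9767, -0.2144)
n_5 = (+0.5236, +0.8520)
  (0,1): δ = 135.59°  ·
  (0,2): δ = 82.68°  ·
  (0,3): δ = 17.50°  ✓
  (0,4): δ = 62.51°  ✓
  (0,5): δ = 133.32°  ·
  (1,2): δ = 127.09°  ·
  (1,3): δ = 61.90°  ✓
  (1,4): δ = 18.10°  ✓
  (1,5): δ = 88.91°  ·
  (2,3): δ = 114.81°  ·
  (2,4): δ = 34.81°  ✓
  (2,5): δ = 36.00°  ✓
  (3,4): δ = 99.99°  ·
  (3,5): δ = 29.19°  ✓
  (4,5): δ = 109.19°  ·
antipodal pairs: 7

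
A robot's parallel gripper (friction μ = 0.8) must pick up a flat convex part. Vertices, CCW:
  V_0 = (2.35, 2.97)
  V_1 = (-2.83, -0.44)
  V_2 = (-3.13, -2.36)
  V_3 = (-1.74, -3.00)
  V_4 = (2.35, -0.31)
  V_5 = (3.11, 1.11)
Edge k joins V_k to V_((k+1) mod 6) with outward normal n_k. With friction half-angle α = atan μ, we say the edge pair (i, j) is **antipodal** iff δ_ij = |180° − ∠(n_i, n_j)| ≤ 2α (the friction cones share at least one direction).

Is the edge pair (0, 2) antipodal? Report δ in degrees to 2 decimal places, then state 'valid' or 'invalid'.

δ = 58.08°, valid

α = atan 0.8 = 38.66°;  2α = 77.32°
edge 0: e_0 = (-5.18, -3.41);  n_0 = (-0.5499, +0.8353)
edge 2: e_2 = (+1.39, -0.64);  n_2 = (-0.4182, -0.9083)
∠(n_0, n_2) = 121.92°
δ = |180° − 121.92°| = 58.08°
58.08° ≤ 2α = 77.32°  →  valid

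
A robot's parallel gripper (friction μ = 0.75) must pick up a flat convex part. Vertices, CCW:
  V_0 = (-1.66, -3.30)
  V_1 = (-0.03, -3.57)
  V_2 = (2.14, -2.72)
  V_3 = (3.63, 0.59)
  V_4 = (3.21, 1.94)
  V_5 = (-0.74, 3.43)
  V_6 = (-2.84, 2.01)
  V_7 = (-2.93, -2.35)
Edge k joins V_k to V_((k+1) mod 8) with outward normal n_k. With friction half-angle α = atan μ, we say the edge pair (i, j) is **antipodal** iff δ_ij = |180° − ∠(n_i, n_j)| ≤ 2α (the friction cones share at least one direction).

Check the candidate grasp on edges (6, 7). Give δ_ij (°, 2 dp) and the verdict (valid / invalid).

δ = 125.62°, invalid

α = atan 0.75 = 36.87°;  2α = 73.74°
edge 6: e_6 = (-0.09, -4.36);  n_6 = (-0.9998, +0.0206)
edge 7: e_7 = (+1.27, -0.95);  n_7 = (-0.5990, -0.8008)
∠(n_6, n_7) = 54.38°
δ = |180° − 54.38°| = 125.62°
125.62° > 2α = 73.74°  →  invalid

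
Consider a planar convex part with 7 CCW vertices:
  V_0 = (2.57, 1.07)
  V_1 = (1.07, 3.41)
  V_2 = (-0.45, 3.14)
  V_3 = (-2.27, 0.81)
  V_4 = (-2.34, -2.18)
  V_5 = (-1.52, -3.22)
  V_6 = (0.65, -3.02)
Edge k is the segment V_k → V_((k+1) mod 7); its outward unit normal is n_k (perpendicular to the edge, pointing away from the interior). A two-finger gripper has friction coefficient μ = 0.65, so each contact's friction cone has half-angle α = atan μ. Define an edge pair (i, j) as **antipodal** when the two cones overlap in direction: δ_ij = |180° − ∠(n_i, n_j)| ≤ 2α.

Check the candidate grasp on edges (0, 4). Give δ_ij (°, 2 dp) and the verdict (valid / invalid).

δ = 5.59°, valid

α = atan 0.65 = 33.02°;  2α = 66.05°
edge 0: e_0 = (-1.50, +2.34);  n_0 = (+0.8419, +0.5397)
edge 4: e_4 = (+0.82, -1.04);  n_4 = (-0.7853, -0.6192)
∠(n_0, n_4) = 174.41°
δ = |180° − 174.41°| = 5.59°
5.59° ≤ 2α = 66.05°  →  valid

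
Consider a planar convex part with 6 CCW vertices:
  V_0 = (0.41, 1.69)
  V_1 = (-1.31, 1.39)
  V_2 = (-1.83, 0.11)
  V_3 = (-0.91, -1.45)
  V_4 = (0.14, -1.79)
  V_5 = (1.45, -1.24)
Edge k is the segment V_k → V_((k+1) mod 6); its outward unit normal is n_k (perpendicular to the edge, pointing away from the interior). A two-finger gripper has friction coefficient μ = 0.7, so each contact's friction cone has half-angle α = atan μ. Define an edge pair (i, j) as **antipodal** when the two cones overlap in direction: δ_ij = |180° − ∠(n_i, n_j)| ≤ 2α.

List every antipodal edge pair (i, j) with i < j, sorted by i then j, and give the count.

α = atan 0.7 = 34.99°;  2α = 69.98°
n_0 = (-0.1718, +0.9851)
n_1 = (-0.9265, +0.3764)
n_2 = (-0.8614, -0.5080)
n_3 = (-0.3081, -0.9514)
n_4 = (+0.3871, -0.9220)
n_5 = (+0.9424, +0.3345)
  (0,1): δ = 122.00°  ·
  (0,2): δ = 69.36°  ✓
  (0,3): δ = 27.84°  ✓
  (0,4): δ = 12.88°  ✓
  (0,5): δ = 99.65°  ·
  (1,2): δ = 127.36°  ·
  (1,3): δ = 85.83°  ·
  (1,4): δ = 45.12°  ✓
  (1,5): δ = 41.65°  ✓
  (2,3): δ = 138.47°  ·
  (2,4): δ = 97.75°  ·
  (2,5): δ = 10.99°  ✓
  (3,4): δ = 139.28°  ·
  (3,5): δ = 52.52°  ✓
  (4,5): δ = 93.23°  ·
antipodal pairs: 7

count = 7; pairs: (0,2), (0,3), (0,4), (1,4), (1,5), (2,5), (3,5)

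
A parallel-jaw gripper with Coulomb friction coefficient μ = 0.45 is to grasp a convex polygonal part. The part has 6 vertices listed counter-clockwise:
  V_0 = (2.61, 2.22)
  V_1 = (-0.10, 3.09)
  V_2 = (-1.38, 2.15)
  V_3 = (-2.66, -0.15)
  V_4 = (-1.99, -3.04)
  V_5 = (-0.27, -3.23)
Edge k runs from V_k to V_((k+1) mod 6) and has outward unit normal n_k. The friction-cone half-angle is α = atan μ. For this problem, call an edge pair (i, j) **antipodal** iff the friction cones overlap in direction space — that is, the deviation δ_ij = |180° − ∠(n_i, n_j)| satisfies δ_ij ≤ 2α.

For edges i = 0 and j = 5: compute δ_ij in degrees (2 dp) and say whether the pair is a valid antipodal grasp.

α = atan 0.45 = 24.23°;  2α = 48.46°
edge 0: e_0 = (-2.71, +0.87);  n_0 = (+0.3057, +0.9521)
edge 5: e_5 = (+2.88, +5.45);  n_5 = (+0.8841, -0.4672)
∠(n_0, n_5) = 100.06°
δ = |180° − 100.06°| = 79.94°
79.94° > 2α = 48.46°  →  invalid

δ = 79.94°, invalid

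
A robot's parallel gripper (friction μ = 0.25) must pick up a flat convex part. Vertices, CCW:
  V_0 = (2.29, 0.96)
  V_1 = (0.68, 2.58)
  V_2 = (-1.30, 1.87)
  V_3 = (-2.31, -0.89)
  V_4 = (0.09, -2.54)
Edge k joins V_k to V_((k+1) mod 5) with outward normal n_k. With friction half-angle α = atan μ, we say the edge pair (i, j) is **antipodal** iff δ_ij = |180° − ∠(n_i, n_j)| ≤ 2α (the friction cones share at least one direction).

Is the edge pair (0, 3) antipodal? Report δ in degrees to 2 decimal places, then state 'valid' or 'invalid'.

α = atan 0.25 = 14.04°;  2α = 28.07°
edge 0: e_0 = (-1.61, +1.62);  n_0 = (+0.7093, +0.7049)
edge 3: e_3 = (+2.40, -1.65);  n_3 = (-0.5665, -0.8240)
∠(n_0, n_3) = 169.33°
δ = |180° − 169.33°| = 10.67°
10.67° ≤ 2α = 28.07°  →  valid

δ = 10.67°, valid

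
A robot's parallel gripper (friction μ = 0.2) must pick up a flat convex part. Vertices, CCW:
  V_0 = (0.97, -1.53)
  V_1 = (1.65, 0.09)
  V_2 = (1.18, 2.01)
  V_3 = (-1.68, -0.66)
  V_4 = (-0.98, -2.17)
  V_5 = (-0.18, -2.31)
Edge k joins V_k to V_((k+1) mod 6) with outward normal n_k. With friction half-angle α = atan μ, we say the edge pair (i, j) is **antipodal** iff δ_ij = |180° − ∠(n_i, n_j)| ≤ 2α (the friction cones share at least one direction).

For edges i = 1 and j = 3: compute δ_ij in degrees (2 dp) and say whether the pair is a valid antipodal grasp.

δ = 11.12°, valid

α = atan 0.2 = 11.31°;  2α = 22.62°
edge 1: e_1 = (-0.47, +1.92);  n_1 = (+0.9713, +0.2378)
edge 3: e_3 = (+0.70, -1.51);  n_3 = (-0.9073, -0.4206)
∠(n_1, n_3) = 168.88°
δ = |180° − 168.88°| = 11.12°
11.12° ≤ 2α = 22.62°  →  valid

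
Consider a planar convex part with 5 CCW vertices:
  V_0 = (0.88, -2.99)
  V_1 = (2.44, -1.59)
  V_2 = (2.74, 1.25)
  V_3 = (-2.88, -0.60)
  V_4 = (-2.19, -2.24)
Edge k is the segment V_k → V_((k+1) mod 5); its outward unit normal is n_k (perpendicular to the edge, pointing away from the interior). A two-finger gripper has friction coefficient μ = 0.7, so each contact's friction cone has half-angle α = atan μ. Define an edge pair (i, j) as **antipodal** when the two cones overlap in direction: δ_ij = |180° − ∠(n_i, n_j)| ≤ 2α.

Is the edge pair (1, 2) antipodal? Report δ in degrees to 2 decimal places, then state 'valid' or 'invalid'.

α = atan 0.7 = 34.99°;  2α = 69.98°
edge 1: e_1 = (+0.30, +2.84);  n_1 = (+0.9945, -0.1050)
edge 2: e_2 = (-5.62, -1.85);  n_2 = (-0.3127, +0.9499)
∠(n_1, n_2) = 114.25°
δ = |180° − 114.25°| = 65.75°
65.75° ≤ 2α = 69.98°  →  valid

δ = 65.75°, valid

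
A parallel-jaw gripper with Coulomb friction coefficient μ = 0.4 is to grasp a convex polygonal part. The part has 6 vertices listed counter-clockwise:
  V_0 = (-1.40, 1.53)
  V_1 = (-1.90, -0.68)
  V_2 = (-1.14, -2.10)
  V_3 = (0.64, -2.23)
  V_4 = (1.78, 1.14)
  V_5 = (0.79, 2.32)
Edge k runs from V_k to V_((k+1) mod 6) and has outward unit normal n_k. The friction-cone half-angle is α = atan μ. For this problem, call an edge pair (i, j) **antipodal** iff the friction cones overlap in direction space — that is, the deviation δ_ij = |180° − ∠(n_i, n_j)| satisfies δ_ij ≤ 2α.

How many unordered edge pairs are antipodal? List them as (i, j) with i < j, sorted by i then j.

count = 3; pairs: (0,3), (1,4), (2,5)

α = atan 0.4 = 21.80°;  2α = 43.60°
n_0 = (-0.9753, +0.2207)
n_1 = (-0.8817, -0.4719)
n_2 = (-0.0728, -0.9973)
n_3 = (+0.9473, -0.3204)
n_4 = (+0.7661, +0.6427)
n_5 = (-0.3393, +0.9407)
  (0,1): δ = 139.10°  ·
  (0,2): δ = 81.43°  ·
  (0,3): δ = 5.94°  ✓
  (0,4): δ = 52.74°  ·
  (0,5): δ = 122.58°  ·
  (1,2): δ = 122.33°  ·
  (1,3): δ = 46.85°  ·
  (1,4): δ = 11.84°  ✓
  (1,5): δ = 81.68°  ·
  (2,3): δ = 104.51°  ·
  (2,4): δ = 45.83°  ·
  (2,5): δ = 24.01°  ✓
  (3,4): δ = 121.31°  ·
  (3,5): δ = 51.47°  ·
  (4,5): δ = 110.16°  ·
antipodal pairs: 3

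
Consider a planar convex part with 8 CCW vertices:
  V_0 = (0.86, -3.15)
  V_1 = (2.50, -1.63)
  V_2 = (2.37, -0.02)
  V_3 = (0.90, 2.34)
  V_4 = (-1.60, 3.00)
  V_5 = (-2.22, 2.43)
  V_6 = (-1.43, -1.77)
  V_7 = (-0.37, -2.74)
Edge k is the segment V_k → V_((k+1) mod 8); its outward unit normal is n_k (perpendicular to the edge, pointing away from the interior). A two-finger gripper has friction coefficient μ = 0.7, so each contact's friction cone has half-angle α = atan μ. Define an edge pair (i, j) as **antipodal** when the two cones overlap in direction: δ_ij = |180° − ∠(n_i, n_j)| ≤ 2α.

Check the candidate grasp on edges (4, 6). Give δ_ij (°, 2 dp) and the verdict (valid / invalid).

α = atan 0.7 = 34.99°;  2α = 69.98°
edge 4: e_4 = (-0.62, -0.57);  n_4 = (-0.6768, +0.7362)
edge 6: e_6 = (+1.06, -0.97);  n_6 = (-0.6751, -0.7377)
∠(n_4, n_6) = 94.94°
δ = |180° − 94.94°| = 85.06°
85.06° > 2α = 69.98°  →  invalid

δ = 85.06°, invalid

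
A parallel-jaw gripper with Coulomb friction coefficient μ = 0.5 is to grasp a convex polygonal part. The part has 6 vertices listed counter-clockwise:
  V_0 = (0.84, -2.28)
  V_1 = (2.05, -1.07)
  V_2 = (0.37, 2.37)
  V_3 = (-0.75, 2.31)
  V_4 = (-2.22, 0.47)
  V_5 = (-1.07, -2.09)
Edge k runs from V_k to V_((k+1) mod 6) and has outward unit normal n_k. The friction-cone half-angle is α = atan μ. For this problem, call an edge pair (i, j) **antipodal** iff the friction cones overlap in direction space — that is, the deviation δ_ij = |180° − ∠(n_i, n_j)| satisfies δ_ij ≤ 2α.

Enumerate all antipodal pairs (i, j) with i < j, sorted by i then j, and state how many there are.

α = atan 0.5 = 26.57°;  2α = 53.13°
n_0 = (+0.7071, -0.7071)
n_1 = (+0.8986, +0.4388)
n_2 = (-0.0535, +0.9986)
n_3 = (-0.7813, +0.6242)
n_4 = (-0.9122, -0.4098)
n_5 = (-0.0990, -0.9951)
  (0,1): δ = 108.97°  ·
  (0,2): δ = 41.93°  ✓
  (0,3): δ = 6.38°  ✓
  (0,4): δ = 69.19°  ·
  (0,5): δ = 129.32°  ·
  (1,2): δ = 112.96°  ·
  (1,3): δ = 64.65°  ·
  (1,4): δ = 1.84°  ✓
  (1,5): δ = 58.29°  ·
  (2,3): δ = 131.69°  ·
  (2,4): δ = 68.88°  ·
  (2,5): δ = 8.75°  ✓
  (3,4): δ = 117.19°  ·
  (3,5): δ = 57.06°  ·
  (4,5): δ = 119.87°  ·
antipodal pairs: 4

count = 4; pairs: (0,2), (0,3), (1,4), (2,5)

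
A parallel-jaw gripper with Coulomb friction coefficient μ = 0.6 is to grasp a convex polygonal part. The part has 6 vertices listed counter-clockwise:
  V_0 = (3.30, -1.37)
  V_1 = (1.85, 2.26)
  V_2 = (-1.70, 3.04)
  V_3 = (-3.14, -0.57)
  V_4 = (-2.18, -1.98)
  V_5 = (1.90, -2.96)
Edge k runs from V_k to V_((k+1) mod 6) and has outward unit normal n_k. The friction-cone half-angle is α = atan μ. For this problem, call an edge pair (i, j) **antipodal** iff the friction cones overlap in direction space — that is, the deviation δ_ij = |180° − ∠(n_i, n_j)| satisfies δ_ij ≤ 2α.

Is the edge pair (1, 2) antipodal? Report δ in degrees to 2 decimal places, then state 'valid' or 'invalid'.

δ = 99.35°, invalid

α = atan 0.6 = 30.96°;  2α = 61.93°
edge 1: e_1 = (-3.55, +0.78);  n_1 = (+0.2146, +0.9767)
edge 2: e_2 = (-1.44, -3.61);  n_2 = (-0.9288, +0.3705)
∠(n_1, n_2) = 80.65°
δ = |180° − 80.65°| = 99.35°
99.35° > 2α = 61.93°  →  invalid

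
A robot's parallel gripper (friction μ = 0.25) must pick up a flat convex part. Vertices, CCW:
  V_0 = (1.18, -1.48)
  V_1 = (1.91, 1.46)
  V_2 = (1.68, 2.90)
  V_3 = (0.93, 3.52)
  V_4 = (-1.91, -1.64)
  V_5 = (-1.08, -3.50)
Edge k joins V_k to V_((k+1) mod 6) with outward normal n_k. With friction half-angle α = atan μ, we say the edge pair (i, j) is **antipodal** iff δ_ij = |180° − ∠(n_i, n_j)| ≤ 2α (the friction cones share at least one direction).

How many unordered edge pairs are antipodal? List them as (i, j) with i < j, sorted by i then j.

α = atan 0.25 = 14.04°;  2α = 28.07°
n_0 = (+0.9705, -0.2410)
n_1 = (+0.9875, +0.1577)
n_2 = (+0.6371, +0.7707)
n_3 = (-0.8761, +0.4822)
n_4 = (-0.9132, -0.4075)
n_5 = (+0.6664, -0.7456)
  (0,1): δ = 156.98°  ·
  (0,2): δ = 115.63°  ·
  (0,3): δ = 14.88°  ✓
  (0,4): δ = 37.99°  ·
  (0,5): δ = 145.74°  ·
  (1,2): δ = 138.65°  ·
  (1,3): δ = 37.90°  ·
  (1,4): δ = 14.97°  ✓
  (1,5): δ = 122.72°  ·
  (2,3): δ = 79.25°  ·
  (2,4): δ = 26.37°  ✓
  (2,5): δ = 81.37°  ·
  (3,4): δ = 127.12°  ·
  (3,5): δ = 19.38°  ✓
  (4,5): δ = 72.26°  ·
antipodal pairs: 4

count = 4; pairs: (0,3), (1,4), (2,4), (3,5)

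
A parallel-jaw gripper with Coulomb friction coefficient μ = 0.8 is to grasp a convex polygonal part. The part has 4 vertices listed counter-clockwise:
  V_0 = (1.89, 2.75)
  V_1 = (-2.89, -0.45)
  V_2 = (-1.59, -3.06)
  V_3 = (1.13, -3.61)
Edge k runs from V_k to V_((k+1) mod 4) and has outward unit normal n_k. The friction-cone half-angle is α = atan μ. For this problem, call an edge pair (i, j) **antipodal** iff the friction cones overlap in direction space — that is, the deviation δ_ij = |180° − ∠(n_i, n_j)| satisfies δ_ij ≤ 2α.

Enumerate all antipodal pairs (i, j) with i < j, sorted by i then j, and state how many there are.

count = 3; pairs: (0,2), (0,3), (1,3)

α = atan 0.8 = 38.66°;  2α = 77.32°
n_0 = (-0.5563, +0.8310)
n_1 = (-0.8951, -0.4458)
n_2 = (-0.1982, -0.9802)
n_3 = (+0.9929, -0.1187)
  (0,1): δ = 97.32°  ·
  (0,2): δ = 45.23°  ✓
  (0,3): δ = 49.39°  ✓
  (1,2): δ = 127.91°  ·
  (1,3): δ = 33.29°  ✓
  (2,3): δ = 85.38°  ·
antipodal pairs: 3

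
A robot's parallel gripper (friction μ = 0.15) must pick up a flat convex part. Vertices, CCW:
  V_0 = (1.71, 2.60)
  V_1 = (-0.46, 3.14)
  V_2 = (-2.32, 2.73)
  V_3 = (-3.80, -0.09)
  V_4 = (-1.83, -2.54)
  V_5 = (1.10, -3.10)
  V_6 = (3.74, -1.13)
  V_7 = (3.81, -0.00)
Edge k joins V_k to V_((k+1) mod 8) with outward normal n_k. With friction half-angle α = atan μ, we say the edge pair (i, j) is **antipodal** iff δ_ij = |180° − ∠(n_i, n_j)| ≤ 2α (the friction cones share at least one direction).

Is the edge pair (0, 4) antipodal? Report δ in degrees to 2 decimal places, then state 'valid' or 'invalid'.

δ = 3.15°, valid

α = atan 0.15 = 8.53°;  2α = 17.06°
edge 0: e_0 = (-2.17, +0.54);  n_0 = (+0.2415, +0.9704)
edge 4: e_4 = (+2.93, -0.56);  n_4 = (-0.1877, -0.9822)
∠(n_0, n_4) = 176.85°
δ = |180° − 176.85°| = 3.15°
3.15° ≤ 2α = 17.06°  →  valid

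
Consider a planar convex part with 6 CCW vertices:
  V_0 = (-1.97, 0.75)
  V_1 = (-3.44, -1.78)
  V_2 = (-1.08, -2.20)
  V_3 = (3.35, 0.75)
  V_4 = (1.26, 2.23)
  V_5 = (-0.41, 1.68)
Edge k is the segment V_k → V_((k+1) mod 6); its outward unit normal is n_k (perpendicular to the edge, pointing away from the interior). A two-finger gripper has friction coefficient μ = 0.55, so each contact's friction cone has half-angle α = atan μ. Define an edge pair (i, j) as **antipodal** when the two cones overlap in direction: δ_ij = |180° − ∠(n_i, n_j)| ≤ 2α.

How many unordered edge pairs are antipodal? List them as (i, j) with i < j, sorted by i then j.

count = 6; pairs: (0,2), (1,3), (1,4), (1,5), (2,4), (2,5)

α = atan 0.55 = 28.81°;  2α = 57.62°
n_0 = (-0.8646, +0.5024)
n_1 = (-0.1752, -0.9845)
n_2 = (+0.5543, -0.8323)
n_3 = (+0.5779, +0.8161)
n_4 = (-0.3128, +0.9498)
n_5 = (-0.5121, +0.8589)
  (0,1): δ = 69.93°  ·
  (0,2): δ = 26.18°  ✓
  (0,3): δ = 84.85°  ·
  (0,4): δ = 138.39°  ·
  (0,5): δ = 150.96°  ·
  (1,2): δ = 136.25°  ·
  (1,3): δ = 25.21°  ✓
  (1,4): δ = 28.32°  ✓
  (1,5): δ = 40.89°  ✓
  (2,3): δ = 68.96°  ·
  (2,4): δ = 15.43°  ✓
  (2,5): δ = 2.86°  ✓
  (3,4): δ = 126.47°  ·
  (3,5): δ = 113.89°  ·
  (4,5): δ = 167.43°  ·
antipodal pairs: 6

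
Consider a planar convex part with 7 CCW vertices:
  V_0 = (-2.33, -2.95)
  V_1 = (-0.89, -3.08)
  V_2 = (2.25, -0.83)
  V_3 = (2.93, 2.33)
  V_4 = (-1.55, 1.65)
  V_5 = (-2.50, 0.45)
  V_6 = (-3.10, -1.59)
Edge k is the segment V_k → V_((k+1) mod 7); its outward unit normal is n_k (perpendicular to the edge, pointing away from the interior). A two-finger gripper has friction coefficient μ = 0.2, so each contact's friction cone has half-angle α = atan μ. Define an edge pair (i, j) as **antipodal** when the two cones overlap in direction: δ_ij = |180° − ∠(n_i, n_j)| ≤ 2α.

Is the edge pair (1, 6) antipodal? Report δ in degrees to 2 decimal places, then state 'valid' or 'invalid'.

δ = 83.89°, invalid

α = atan 0.2 = 11.31°;  2α = 22.62°
edge 1: e_1 = (+3.14, +2.25);  n_1 = (+0.5825, -0.8129)
edge 6: e_6 = (+0.77, -1.36);  n_6 = (-0.8702, -0.4927)
∠(n_1, n_6) = 96.11°
δ = |180° − 96.11°| = 83.89°
83.89° > 2α = 22.62°  →  invalid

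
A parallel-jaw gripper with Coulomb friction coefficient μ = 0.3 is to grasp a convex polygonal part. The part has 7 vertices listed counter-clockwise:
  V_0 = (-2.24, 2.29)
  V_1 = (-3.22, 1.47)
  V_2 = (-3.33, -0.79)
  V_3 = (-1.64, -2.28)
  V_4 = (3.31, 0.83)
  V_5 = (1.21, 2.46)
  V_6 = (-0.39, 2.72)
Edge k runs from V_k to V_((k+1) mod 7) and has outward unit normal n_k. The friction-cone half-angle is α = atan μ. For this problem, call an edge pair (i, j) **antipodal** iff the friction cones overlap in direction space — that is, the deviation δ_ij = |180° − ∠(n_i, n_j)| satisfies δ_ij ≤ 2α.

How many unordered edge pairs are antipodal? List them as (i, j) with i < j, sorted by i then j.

α = atan 0.3 = 16.70°;  2α = 33.40°
n_0 = (-0.6417, +0.7669)
n_1 = (-0.9988, +0.0486)
n_2 = (-0.6613, -0.7501)
n_3 = (+0.5320, -0.8467)
n_4 = (+0.6132, +0.7900)
n_5 = (+0.1604, +0.9871)
n_6 = (-0.2264, +0.9740)
  (0,1): δ = 132.71°  ·
  (0,2): δ = 81.32°  ·
  (0,3): δ = 7.78°  ✓
  (0,4): δ = 102.26°  ·
  (0,5): δ = 130.85°  ·
  (0,6): δ = 153.16°  ·
  (1,2): δ = 128.61°  ·
  (1,3): δ = 55.07°  ·
  (1,4): δ = 54.97°  ·
  (1,5): δ = 83.56°  ·
  (1,6): δ = 105.87°  ·
  (2,3): δ = 106.46°  ·
  (2,4): δ = 3.58°  ✓
  (2,5): δ = 32.17°  ✓
  (2,6): δ = 54.49°  ·
  (3,4): δ = 69.96°  ·
  (3,5): δ = 41.37°  ·
  (3,6): δ = 19.06°  ✓
  (4,5): δ = 151.41°  ·
  (4,6): δ = 129.10°  ·
  (5,6): δ = 157.69°  ·
antipodal pairs: 4

count = 4; pairs: (0,3), (2,4), (2,5), (3,6)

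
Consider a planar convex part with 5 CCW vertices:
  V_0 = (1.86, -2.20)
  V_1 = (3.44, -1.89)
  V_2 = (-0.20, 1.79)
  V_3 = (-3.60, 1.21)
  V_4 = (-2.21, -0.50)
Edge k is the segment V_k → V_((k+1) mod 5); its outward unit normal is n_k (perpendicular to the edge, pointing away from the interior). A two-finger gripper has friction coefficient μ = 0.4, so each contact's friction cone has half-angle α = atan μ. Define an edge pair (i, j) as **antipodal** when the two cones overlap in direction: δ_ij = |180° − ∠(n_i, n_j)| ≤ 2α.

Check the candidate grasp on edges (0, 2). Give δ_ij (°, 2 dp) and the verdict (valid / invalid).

δ = 1.42°, valid

α = atan 0.4 = 21.80°;  2α = 43.60°
edge 0: e_0 = (+1.58, +0.31);  n_0 = (+0.1925, -0.9813)
edge 2: e_2 = (-3.40, -0.58);  n_2 = (-0.1682, +0.9858)
∠(n_0, n_2) = 178.58°
δ = |180° − 178.58°| = 1.42°
1.42° ≤ 2α = 43.60°  →  valid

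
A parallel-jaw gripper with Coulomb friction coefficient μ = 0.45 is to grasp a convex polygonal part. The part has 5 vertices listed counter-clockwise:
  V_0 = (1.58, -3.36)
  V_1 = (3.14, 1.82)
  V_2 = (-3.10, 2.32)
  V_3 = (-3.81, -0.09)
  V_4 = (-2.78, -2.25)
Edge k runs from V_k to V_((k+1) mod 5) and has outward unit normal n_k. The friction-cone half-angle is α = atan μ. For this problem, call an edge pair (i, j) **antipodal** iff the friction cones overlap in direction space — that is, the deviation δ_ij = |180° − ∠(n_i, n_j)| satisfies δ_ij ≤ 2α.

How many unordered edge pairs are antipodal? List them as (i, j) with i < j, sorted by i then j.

α = atan 0.45 = 24.23°;  2α = 48.46°
n_0 = (+0.9575, -0.2884)
n_1 = (+0.0799, +0.9968)
n_2 = (-0.9592, +0.2826)
n_3 = (-0.9026, -0.4304)
n_4 = (-0.2467, -0.9691)
  (0,1): δ = 77.82°  ·
  (0,2): δ = 0.34°  ✓
  (0,3): δ = 42.25°  ✓
  (0,4): δ = 92.48°  ·
  (1,2): δ = 101.83°  ·
  (1,3): δ = 59.92°  ·
  (1,4): δ = 9.70°  ✓
  (2,3): δ = 138.09°  ·
  (2,4): δ = 87.87°  ·
  (3,4): δ = 129.78°  ·
antipodal pairs: 3

count = 3; pairs: (0,2), (0,3), (1,4)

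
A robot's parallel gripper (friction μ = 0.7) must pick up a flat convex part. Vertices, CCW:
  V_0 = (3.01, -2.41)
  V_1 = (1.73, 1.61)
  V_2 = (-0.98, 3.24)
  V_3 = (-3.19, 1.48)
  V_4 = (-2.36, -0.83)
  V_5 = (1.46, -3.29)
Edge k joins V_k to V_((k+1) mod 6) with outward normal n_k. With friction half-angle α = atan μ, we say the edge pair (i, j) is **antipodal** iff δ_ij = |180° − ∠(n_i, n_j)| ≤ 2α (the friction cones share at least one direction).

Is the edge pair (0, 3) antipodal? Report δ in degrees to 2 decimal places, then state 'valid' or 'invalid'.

δ = 2.10°, valid

α = atan 0.7 = 34.99°;  2α = 69.98°
edge 0: e_0 = (-1.28, +4.02);  n_0 = (+0.9529, +0.3034)
edge 3: e_3 = (+0.83, -2.31);  n_3 = (-0.9411, -0.3381)
∠(n_0, n_3) = 177.90°
δ = |180° − 177.90°| = 2.10°
2.10° ≤ 2α = 69.98°  →  valid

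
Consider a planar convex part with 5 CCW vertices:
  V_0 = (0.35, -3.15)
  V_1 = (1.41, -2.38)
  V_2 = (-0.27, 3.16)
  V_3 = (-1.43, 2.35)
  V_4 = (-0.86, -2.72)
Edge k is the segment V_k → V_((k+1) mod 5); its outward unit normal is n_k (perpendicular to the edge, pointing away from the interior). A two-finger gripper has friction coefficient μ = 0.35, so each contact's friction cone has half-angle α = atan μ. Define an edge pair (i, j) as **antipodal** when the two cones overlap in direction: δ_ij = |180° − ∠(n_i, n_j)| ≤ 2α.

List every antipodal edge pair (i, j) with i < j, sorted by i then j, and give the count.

α = atan 0.35 = 19.29°;  2α = 38.58°
n_0 = (+0.5877, -0.8091)
n_1 = (+0.9570, +0.2902)
n_2 = (-0.5725, +0.8199)
n_3 = (-0.9937, -0.1117)
n_4 = (-0.3349, -0.9423)
  (0,1): δ = 109.13°  ·
  (0,2): δ = 1.07°  ✓
  (0,3): δ = 60.42°  ·
  (0,4): δ = 124.44°  ·
  (1,2): δ = 71.94°  ·
  (1,3): δ = 10.46°  ✓
  (1,4): δ = 53.57°  ·
  (2,3): δ = 118.51°  ·
  (2,4): δ = 54.49°  ·
  (3,4): δ = 115.98°  ·
antipodal pairs: 2

count = 2; pairs: (0,2), (1,3)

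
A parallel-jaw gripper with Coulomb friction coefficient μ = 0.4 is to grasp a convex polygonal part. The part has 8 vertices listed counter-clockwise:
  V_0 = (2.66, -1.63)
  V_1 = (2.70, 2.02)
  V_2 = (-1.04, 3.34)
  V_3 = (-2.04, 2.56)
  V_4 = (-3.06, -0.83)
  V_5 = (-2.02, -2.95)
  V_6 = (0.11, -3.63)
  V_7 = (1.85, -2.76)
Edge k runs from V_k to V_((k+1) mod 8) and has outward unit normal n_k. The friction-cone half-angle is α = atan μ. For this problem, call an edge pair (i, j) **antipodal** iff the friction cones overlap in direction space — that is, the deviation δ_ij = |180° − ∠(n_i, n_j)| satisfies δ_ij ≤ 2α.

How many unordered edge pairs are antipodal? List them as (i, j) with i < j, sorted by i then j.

count = 6; pairs: (0,3), (0,4), (1,5), (2,6), (2,7), (3,7)

α = atan 0.4 = 21.80°;  2α = 43.60°
n_0 = (+0.9999, -0.0110)
n_1 = (+0.3328, +0.9430)
n_2 = (-0.6150, +0.7885)
n_3 = (-0.9576, +0.2881)
n_4 = (-0.8978, -0.4404)
n_5 = (-0.3041, -0.9526)
n_6 = (+0.4472, -0.8944)
n_7 = (+0.8128, -0.5826)
  (0,1): δ = 108.81°  ·
  (0,2): δ = 51.42°  ·
  (0,3): δ = 16.12°  ✓
  (0,4): δ = 26.76°  ✓
  (0,5): δ = 72.92°  ·
  (0,6): δ = 117.19°  ·
  (0,7): δ = 144.99°  ·
  (1,2): δ = 122.61°  ·
  (1,3): δ = 87.31°  ·
  (1,4): δ = 44.43°  ·
  (1,5): δ = 1.73°  ✓
  (1,6): δ = 46.01°  ·
  (1,7): δ = 73.81°  ·
  (2,3): δ = 144.70°  ·
  (2,4): δ = 101.82°  ·
  (2,5): δ = 55.66°  ·
  (2,6): δ = 11.39°  ✓
  (2,7): δ = 16.41°  ✓
  (3,4): δ = 137.12°  ·
  (3,5): δ = 90.96°  ·
  (3,6): δ = 46.69°  ·
  (3,7): δ = 18.89°  ✓
  (4,5): δ = 133.84°  ·
  (4,6): δ = 89.57°  ·
  (4,7): δ = 61.76°  ·
  (5,6): δ = 135.73°  ·
  (5,7): δ = 107.93°  ·
  (6,7): δ = 152.20°  ·
antipodal pairs: 6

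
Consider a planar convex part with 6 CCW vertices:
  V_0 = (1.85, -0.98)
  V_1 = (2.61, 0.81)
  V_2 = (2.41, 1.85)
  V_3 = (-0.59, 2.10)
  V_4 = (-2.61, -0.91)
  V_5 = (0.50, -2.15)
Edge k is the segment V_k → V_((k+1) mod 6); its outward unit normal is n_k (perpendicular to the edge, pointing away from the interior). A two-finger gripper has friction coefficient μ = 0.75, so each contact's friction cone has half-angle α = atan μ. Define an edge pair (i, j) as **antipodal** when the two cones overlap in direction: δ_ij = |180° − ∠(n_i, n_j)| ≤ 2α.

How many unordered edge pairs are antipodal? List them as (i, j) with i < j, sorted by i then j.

count = 7; pairs: (0,2), (0,3), (1,3), (1,4), (2,4), (2,5), (3,5)

α = atan 0.75 = 36.87°;  2α = 73.74°
n_0 = (+0.9205, -0.3908)
n_1 = (+0.9820, +0.1888)
n_2 = (+0.0830, +0.9965)
n_3 = (-0.8303, +0.5572)
n_4 = (-0.3704, -0.9289)
n_5 = (+0.6549, -0.7557)
  (0,1): δ = 146.11°  ·
  (0,2): δ = 71.76°  ✓
  (0,3): δ = 10.86°  ✓
  (0,4): δ = 91.27°  ·
  (0,5): δ = 153.92°  ·
  (1,2): δ = 105.65°  ·
  (1,3): δ = 44.75°  ✓
  (1,4): δ = 57.38°  ✓
  (1,5): δ = 120.03°  ·
  (2,3): δ = 119.10°  ·
  (2,4): δ = 16.97°  ✓
  (2,5): δ = 45.68°  ✓
  (3,4): δ = 77.87°  ·
  (3,5): δ = 15.22°  ✓
  (4,5): δ = 117.35°  ·
antipodal pairs: 7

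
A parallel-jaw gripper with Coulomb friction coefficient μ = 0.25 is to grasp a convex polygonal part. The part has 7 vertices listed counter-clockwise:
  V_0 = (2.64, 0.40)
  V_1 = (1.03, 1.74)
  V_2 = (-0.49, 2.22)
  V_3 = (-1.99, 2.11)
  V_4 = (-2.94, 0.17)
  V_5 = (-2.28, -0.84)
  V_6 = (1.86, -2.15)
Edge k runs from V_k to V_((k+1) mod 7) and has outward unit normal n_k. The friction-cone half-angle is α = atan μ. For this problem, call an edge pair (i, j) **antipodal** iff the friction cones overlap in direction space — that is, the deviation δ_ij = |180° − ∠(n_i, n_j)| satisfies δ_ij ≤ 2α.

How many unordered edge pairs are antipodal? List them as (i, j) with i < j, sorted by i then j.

α = atan 0.25 = 14.04°;  2α = 28.07°
n_0 = (+0.6397, +0.7686)
n_1 = (+0.3011, +0.9536)
n_2 = (-0.0731, +0.9973)
n_3 = (-0.8981, +0.4398)
n_4 = (-0.8371, -0.5470)
n_5 = (-0.3017, -0.9534)
n_6 = (+0.9563, -0.2925)
  (0,1): δ = 157.76°  ·
  (0,2): δ = 136.04°  ·
  (0,3): δ = 76.32°  ·
  (0,4): δ = 17.07°  ✓
  (0,5): δ = 22.21°  ✓
  (0,6): δ = 112.76°  ·
  (1,2): δ = 158.28°  ·
  (1,3): δ = 98.56°  ·
  (1,4): δ = 39.31°  ·
  (1,5): δ = 0.03°  ✓
  (1,6): δ = 90.52°  ·
  (2,3): δ = 120.28°  ·
  (2,4): δ = 61.03°  ·
  (2,5): δ = 21.75°  ✓
  (2,6): δ = 68.80°  ·
  (3,4): δ = 120.75°  ·
  (3,5): δ = 81.47°  ·
  (3,6): δ = 9.08°  ✓
  (4,5): δ = 140.72°  ·
  (4,6): δ = 50.17°  ·
  (5,6): δ = 89.45°  ·
antipodal pairs: 5

count = 5; pairs: (0,4), (0,5), (1,5), (2,5), (3,6)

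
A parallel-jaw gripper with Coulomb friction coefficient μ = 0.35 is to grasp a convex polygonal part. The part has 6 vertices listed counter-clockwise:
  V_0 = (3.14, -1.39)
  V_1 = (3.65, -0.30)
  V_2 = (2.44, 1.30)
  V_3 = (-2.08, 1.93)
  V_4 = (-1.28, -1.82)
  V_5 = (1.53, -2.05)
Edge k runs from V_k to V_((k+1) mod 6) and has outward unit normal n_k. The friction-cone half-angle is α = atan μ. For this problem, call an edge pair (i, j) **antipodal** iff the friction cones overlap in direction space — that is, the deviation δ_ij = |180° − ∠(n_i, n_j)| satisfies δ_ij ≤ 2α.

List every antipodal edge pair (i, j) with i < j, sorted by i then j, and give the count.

α = atan 0.35 = 19.29°;  2α = 38.58°
n_0 = (+0.9058, -0.4238)
n_1 = (+0.7976, +0.6032)
n_2 = (+0.1380, +0.9904)
n_3 = (-0.9780, -0.2086)
n_4 = (-0.0816, -0.9967)
n_5 = (+0.3793, -0.9253)
  (0,1): δ = 117.83°  ·
  (0,2): δ = 72.86°  ·
  (0,3): δ = 37.12°  ✓
  (0,4): δ = 110.40°  ·
  (0,5): δ = 137.37°  ·
  (1,2): δ = 135.03°  ·
  (1,3): δ = 25.06°  ✓
  (1,4): δ = 48.22°  ·
  (1,5): δ = 75.19°  ·
  (2,3): δ = 70.02°  ·
  (2,4): δ = 3.26°  ✓
  (2,5): δ = 30.23°  ✓
  (3,4): δ = 106.72°  ·
  (3,5): δ = 79.75°  ·
  (4,5): δ = 153.03°  ·
antipodal pairs: 4

count = 4; pairs: (0,3), (1,3), (2,4), (2,5)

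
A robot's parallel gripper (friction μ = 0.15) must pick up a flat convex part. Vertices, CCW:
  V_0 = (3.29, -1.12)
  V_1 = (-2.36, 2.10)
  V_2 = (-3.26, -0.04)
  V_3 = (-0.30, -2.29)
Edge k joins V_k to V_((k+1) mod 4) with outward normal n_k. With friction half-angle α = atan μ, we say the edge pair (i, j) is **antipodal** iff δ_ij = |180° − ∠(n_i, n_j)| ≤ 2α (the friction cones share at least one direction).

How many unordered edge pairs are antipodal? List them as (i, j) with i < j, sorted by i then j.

count = 1; pairs: (0,2)

α = atan 0.15 = 8.53°;  2α = 17.06°
n_0 = (+0.4951, +0.8688)
n_1 = (-0.9218, +0.3877)
n_2 = (-0.6052, -0.7961)
n_3 = (+0.3099, -0.9508)
  (0,1): δ = 83.13°  ·
  (0,2): δ = 7.56°  ✓
  (0,3): δ = 47.73°  ·
  (1,2): δ = 104.43°  ·
  (1,3): δ = 49.14°  ·
  (2,3): δ = 124.71°  ·
antipodal pairs: 1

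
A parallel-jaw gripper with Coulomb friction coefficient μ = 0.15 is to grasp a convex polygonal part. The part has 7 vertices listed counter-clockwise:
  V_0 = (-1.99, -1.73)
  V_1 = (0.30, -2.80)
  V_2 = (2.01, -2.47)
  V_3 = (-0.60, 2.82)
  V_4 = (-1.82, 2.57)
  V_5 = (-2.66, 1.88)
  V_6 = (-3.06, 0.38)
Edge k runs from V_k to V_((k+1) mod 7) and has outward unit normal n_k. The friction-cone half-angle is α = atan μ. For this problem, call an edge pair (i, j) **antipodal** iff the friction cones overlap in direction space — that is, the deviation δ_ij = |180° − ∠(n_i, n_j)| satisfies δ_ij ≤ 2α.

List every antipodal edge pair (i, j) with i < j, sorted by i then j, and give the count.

count = 2; pairs: (1,3), (2,6)

α = atan 0.15 = 8.53°;  2α = 17.06°
n_0 = (-0.4233, -0.9060)
n_1 = (+0.1895, -0.9819)
n_2 = (+0.8968, +0.4425)
n_3 = (-0.2007, +0.9796)
n_4 = (-0.6347, +0.7727)
n_5 = (-0.9662, +0.2577)
n_6 = (-0.8919, -0.4523)
  (0,1): δ = 144.03°  ·
  (0,2): δ = 38.69°  ·
  (0,3): δ = 36.62°  ·
  (0,4): δ = 64.44°  ·
  (0,5): δ = 100.11°  ·
  (0,6): δ = 141.93°  ·
  (1,2): δ = 74.66°  ·
  (1,3): δ = 0.66°  ✓
  (1,4): δ = 28.48°  ·
  (1,5): δ = 64.15°  ·
  (1,6): δ = 105.97°  ·
  (2,3): δ = 104.68°  ·
  (2,4): δ = 76.86°  ·
  (2,5): δ = 41.19°  ·
  (2,6): δ = 0.63°  ✓
  (3,4): δ = 152.18°  ·
  (3,5): δ = 116.51°  ·
  (3,6): δ = 74.69°  ·
  (4,5): δ = 144.33°  ·
  (4,6): δ = 102.51°  ·
  (5,6): δ = 138.18°  ·
antipodal pairs: 2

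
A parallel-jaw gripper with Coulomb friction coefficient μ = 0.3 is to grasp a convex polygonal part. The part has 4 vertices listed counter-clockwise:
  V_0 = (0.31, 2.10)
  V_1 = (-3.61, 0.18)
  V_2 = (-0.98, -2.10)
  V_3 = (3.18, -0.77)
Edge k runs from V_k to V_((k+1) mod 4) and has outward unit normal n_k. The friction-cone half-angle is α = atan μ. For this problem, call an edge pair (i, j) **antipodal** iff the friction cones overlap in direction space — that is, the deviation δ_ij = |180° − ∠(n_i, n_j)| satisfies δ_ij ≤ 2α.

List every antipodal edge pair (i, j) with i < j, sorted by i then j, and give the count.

count = 2; pairs: (0,2), (1,3)

α = atan 0.3 = 16.70°;  2α = 33.40°
n_0 = (-0.4399, +0.8981)
n_1 = (-0.6550, -0.7556)
n_2 = (+0.3045, -0.9525)
n_3 = (+0.7071, +0.7071)
  (0,1): δ = 67.02°  ·
  (0,2): δ = 8.37°  ✓
  (0,3): δ = 108.90°  ·
  (1,2): δ = 121.35°  ·
  (1,3): δ = 4.08°  ✓
  (2,3): δ = 62.73°  ·
antipodal pairs: 2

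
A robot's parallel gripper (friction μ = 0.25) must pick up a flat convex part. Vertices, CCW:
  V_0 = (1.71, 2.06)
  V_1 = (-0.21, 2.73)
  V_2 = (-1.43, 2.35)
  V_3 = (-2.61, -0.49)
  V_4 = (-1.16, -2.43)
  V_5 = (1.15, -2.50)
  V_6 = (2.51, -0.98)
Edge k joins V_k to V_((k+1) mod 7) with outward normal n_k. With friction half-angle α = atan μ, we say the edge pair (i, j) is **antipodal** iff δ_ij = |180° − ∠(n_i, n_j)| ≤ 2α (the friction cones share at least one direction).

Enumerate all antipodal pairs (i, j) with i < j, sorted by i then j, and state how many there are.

count = 4; pairs: (0,4), (1,4), (2,5), (3,6)

α = atan 0.25 = 14.04°;  2α = 28.07°
n_0 = (+0.3295, +0.9442)
n_1 = (-0.2974, +0.9548)
n_2 = (-0.9235, +0.3837)
n_3 = (-0.8010, -0.5987)
n_4 = (-0.0303, -0.9995)
n_5 = (+0.7452, -0.6668)
n_6 = (+0.9671, +0.2545)
  (0,1): δ = 143.46°  ·
  (0,2): δ = 93.33°  ·
  (0,3): δ = 33.99°  ·
  (0,4): δ = 17.50°  ✓
  (0,5): δ = 67.42°  ·
  (0,6): δ = 123.98°  ·
  (1,2): δ = 129.86°  ·
  (1,3): δ = 70.53°  ·
  (1,4): δ = 19.04°  ✓
  (1,5): δ = 30.88°  ·
  (1,6): δ = 87.44°  ·
  (2,3): δ = 120.66°  ·
  (2,4): δ = 69.17°  ·
  (2,5): δ = 19.26°  ✓
  (2,6): δ = 37.31°  ·
  (3,4): δ = 128.51°  ·
  (3,5): δ = 78.60°  ·
  (3,6): δ = 22.03°  ✓
  (4,5): δ = 130.08°  ·
  (4,6): δ = 73.52°  ·
  (5,6): δ = 123.44°  ·
antipodal pairs: 4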